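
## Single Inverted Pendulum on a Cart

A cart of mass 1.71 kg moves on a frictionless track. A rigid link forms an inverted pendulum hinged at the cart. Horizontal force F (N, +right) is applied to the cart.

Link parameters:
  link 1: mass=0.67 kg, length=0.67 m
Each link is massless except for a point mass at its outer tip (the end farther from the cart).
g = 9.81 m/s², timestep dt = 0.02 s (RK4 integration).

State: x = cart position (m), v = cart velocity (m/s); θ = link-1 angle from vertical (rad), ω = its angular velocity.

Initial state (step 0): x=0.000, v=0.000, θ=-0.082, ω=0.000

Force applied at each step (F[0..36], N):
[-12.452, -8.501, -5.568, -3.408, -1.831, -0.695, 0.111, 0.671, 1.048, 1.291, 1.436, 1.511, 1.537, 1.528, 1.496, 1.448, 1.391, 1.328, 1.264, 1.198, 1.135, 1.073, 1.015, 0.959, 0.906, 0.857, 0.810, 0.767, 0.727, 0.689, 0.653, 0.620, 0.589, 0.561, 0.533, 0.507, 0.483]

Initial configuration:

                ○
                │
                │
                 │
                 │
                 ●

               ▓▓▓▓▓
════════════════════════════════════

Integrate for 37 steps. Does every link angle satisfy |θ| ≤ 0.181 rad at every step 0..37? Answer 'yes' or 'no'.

apply F[0]=-12.452 → step 1: x=-0.001, v=-0.139, θ=-0.080, ω=0.183
apply F[1]=-8.501 → step 2: x=-0.005, v=-0.232, θ=-0.075, ω=0.299
apply F[2]=-5.568 → step 3: x=-0.010, v=-0.292, θ=-0.069, ω=0.367
apply F[3]=-3.408 → step 4: x=-0.017, v=-0.327, θ=-0.061, ω=0.399
apply F[4]=-1.831 → step 5: x=-0.023, v=-0.344, θ=-0.053, ω=0.408
apply F[5]=-0.695 → step 6: x=-0.030, v=-0.348, θ=-0.045, ω=0.400
apply F[6]=+0.111 → step 7: x=-0.037, v=-0.344, θ=-0.037, ω=0.382
apply F[7]=+0.671 → step 8: x=-0.044, v=-0.333, θ=-0.030, ω=0.357
apply F[8]=+1.048 → step 9: x=-0.050, v=-0.319, θ=-0.023, ω=0.328
apply F[9]=+1.291 → step 10: x=-0.057, v=-0.303, θ=-0.017, ω=0.297
apply F[10]=+1.436 → step 11: x=-0.062, v=-0.285, θ=-0.011, ω=0.266
apply F[11]=+1.511 → step 12: x=-0.068, v=-0.266, θ=-0.006, ω=0.237
apply F[12]=+1.537 → step 13: x=-0.073, v=-0.248, θ=-0.002, ω=0.208
apply F[13]=+1.528 → step 14: x=-0.078, v=-0.230, θ=0.002, ω=0.182
apply F[14]=+1.496 → step 15: x=-0.082, v=-0.213, θ=0.006, ω=0.157
apply F[15]=+1.448 → step 16: x=-0.086, v=-0.197, θ=0.009, ω=0.135
apply F[16]=+1.391 → step 17: x=-0.090, v=-0.181, θ=0.011, ω=0.115
apply F[17]=+1.328 → step 18: x=-0.094, v=-0.167, θ=0.013, ω=0.097
apply F[18]=+1.264 → step 19: x=-0.097, v=-0.153, θ=0.015, ω=0.081
apply F[19]=+1.198 → step 20: x=-0.100, v=-0.140, θ=0.017, ω=0.066
apply F[20]=+1.135 → step 21: x=-0.102, v=-0.128, θ=0.018, ω=0.053
apply F[21]=+1.073 → step 22: x=-0.105, v=-0.117, θ=0.019, ω=0.042
apply F[22]=+1.015 → step 23: x=-0.107, v=-0.107, θ=0.019, ω=0.032
apply F[23]=+0.959 → step 24: x=-0.109, v=-0.097, θ=0.020, ω=0.023
apply F[24]=+0.906 → step 25: x=-0.111, v=-0.088, θ=0.020, ω=0.016
apply F[25]=+0.857 → step 26: x=-0.113, v=-0.079, θ=0.021, ω=0.009
apply F[26]=+0.810 → step 27: x=-0.114, v=-0.072, θ=0.021, ω=0.003
apply F[27]=+0.767 → step 28: x=-0.116, v=-0.064, θ=0.021, ω=-0.001
apply F[28]=+0.727 → step 29: x=-0.117, v=-0.057, θ=0.021, ω=-0.006
apply F[29]=+0.689 → step 30: x=-0.118, v=-0.051, θ=0.021, ω=-0.009
apply F[30]=+0.653 → step 31: x=-0.119, v=-0.045, θ=0.020, ω=-0.012
apply F[31]=+0.620 → step 32: x=-0.120, v=-0.039, θ=0.020, ω=-0.015
apply F[32]=+0.589 → step 33: x=-0.120, v=-0.034, θ=0.020, ω=-0.017
apply F[33]=+0.561 → step 34: x=-0.121, v=-0.029, θ=0.019, ω=-0.019
apply F[34]=+0.533 → step 35: x=-0.122, v=-0.024, θ=0.019, ω=-0.020
apply F[35]=+0.507 → step 36: x=-0.122, v=-0.019, θ=0.019, ω=-0.022
apply F[36]=+0.483 → step 37: x=-0.122, v=-0.015, θ=0.018, ω=-0.023
Max |angle| over trajectory = 0.082 rad; bound = 0.181 → within bound.

Answer: yes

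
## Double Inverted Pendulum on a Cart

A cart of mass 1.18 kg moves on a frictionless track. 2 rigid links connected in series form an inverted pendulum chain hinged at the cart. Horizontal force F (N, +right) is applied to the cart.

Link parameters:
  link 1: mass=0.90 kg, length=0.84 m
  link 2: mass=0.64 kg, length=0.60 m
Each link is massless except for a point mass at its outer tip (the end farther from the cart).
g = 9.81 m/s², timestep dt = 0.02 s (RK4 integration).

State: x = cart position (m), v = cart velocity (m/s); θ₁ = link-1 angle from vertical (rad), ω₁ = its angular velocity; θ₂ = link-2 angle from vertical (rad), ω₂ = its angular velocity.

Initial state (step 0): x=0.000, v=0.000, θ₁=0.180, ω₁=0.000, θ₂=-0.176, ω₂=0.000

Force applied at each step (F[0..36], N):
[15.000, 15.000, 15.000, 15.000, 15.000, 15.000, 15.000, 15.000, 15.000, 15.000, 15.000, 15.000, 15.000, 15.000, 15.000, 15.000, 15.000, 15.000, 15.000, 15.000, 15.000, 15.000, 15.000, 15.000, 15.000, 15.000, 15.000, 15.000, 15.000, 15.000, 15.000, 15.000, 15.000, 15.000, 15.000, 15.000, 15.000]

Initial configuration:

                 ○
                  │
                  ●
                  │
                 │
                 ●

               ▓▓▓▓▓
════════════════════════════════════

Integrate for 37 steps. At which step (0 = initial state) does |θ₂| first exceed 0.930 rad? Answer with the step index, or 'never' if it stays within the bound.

Answer: 26

Derivation:
apply F[0]=+15.000 → step 1: x=0.002, v=0.205, θ₁=0.179, ω₁=-0.140, θ₂=-0.178, ω₂=-0.210
apply F[1]=+15.000 → step 2: x=0.008, v=0.411, θ₁=0.174, ω₁=-0.282, θ₂=-0.184, ω₂=-0.420
apply F[2]=+15.000 → step 3: x=0.019, v=0.619, θ₁=0.167, ω₁=-0.430, θ₂=-0.195, ω₂=-0.628
apply F[3]=+15.000 → step 4: x=0.033, v=0.831, θ₁=0.157, ω₁=-0.584, θ₂=-0.209, ω₂=-0.834
apply F[4]=+15.000 → step 5: x=0.052, v=1.046, θ₁=0.144, ω₁=-0.749, θ₂=-0.228, ω₂=-1.036
apply F[5]=+15.000 → step 6: x=0.075, v=1.267, θ₁=0.127, ω₁=-0.926, θ₂=-0.251, ω₂=-1.233
apply F[6]=+15.000 → step 7: x=0.103, v=1.494, θ₁=0.107, ω₁=-1.119, θ₂=-0.277, ω₂=-1.422
apply F[7]=+15.000 → step 8: x=0.135, v=1.728, θ₁=0.082, ω₁=-1.331, θ₂=-0.308, ω₂=-1.599
apply F[8]=+15.000 → step 9: x=0.172, v=1.969, θ₁=0.053, ω₁=-1.563, θ₂=-0.341, ω₂=-1.761
apply F[9]=+15.000 → step 10: x=0.214, v=2.217, θ₁=0.020, ω₁=-1.819, θ₂=-0.378, ω₂=-1.902
apply F[10]=+15.000 → step 11: x=0.260, v=2.471, θ₁=-0.020, ω₁=-2.099, θ₂=-0.417, ω₂=-2.016
apply F[11]=+15.000 → step 12: x=0.312, v=2.729, θ₁=-0.065, ω₁=-2.403, θ₂=-0.458, ω₂=-2.097
apply F[12]=+15.000 → step 13: x=0.370, v=2.988, θ₁=-0.116, ω₁=-2.729, θ₂=-0.501, ω₂=-2.137
apply F[13]=+15.000 → step 14: x=0.432, v=3.241, θ₁=-0.174, ω₁=-3.072, θ₂=-0.544, ω₂=-2.132
apply F[14]=+15.000 → step 15: x=0.499, v=3.481, θ₁=-0.239, ω₁=-3.423, θ₂=-0.586, ω₂=-2.082
apply F[15]=+15.000 → step 16: x=0.571, v=3.700, θ₁=-0.311, ω₁=-3.771, θ₂=-0.627, ω₂=-1.989
apply F[16]=+15.000 → step 17: x=0.647, v=3.887, θ₁=-0.390, ω₁=-4.102, θ₂=-0.665, ω₂=-1.865
apply F[17]=+15.000 → step 18: x=0.726, v=4.035, θ₁=-0.475, ω₁=-4.404, θ₂=-0.701, ω₂=-1.727
apply F[18]=+15.000 → step 19: x=0.808, v=4.137, θ₁=-0.565, ω₁=-4.667, θ₂=-0.734, ω₂=-1.597
apply F[19]=+15.000 → step 20: x=0.891, v=4.193, θ₁=-0.661, ω₁=-4.888, θ₂=-0.765, ω₂=-1.494
apply F[20]=+15.000 → step 21: x=0.975, v=4.205, θ₁=-0.761, ω₁=-5.069, θ₂=-0.794, ω₂=-1.438
apply F[21]=+15.000 → step 22: x=1.059, v=4.176, θ₁=-0.864, ω₁=-5.214, θ₂=-0.823, ω₂=-1.441
apply F[22]=+15.000 → step 23: x=1.142, v=4.113, θ₁=-0.969, ω₁=-5.332, θ₂=-0.852, ω₂=-1.510
apply F[23]=+15.000 → step 24: x=1.224, v=4.019, θ₁=-1.077, ω₁=-5.432, θ₂=-0.884, ω₂=-1.647
apply F[24]=+15.000 → step 25: x=1.303, v=3.901, θ₁=-1.186, ω₁=-5.519, θ₂=-0.919, ω₂=-1.853
apply F[25]=+15.000 → step 26: x=1.379, v=3.759, θ₁=-1.297, ω₁=-5.602, θ₂=-0.959, ω₂=-2.126
apply F[26]=+15.000 → step 27: x=1.453, v=3.597, θ₁=-1.410, ω₁=-5.683, θ₂=-1.004, ω₂=-2.466
apply F[27]=+15.000 → step 28: x=1.523, v=3.413, θ₁=-1.525, ω₁=-5.766, θ₂=-1.058, ω₂=-2.873
apply F[28]=+15.000 → step 29: x=1.589, v=3.210, θ₁=-1.641, ω₁=-5.851, θ₂=-1.120, ω₂=-3.349
apply F[29]=+15.000 → step 30: x=1.651, v=2.984, θ₁=-1.759, ω₁=-5.937, θ₂=-1.192, ω₂=-3.897
apply F[30]=+15.000 → step 31: x=1.709, v=2.737, θ₁=-1.878, ω₁=-6.023, θ₂=-1.276, ω₂=-4.523
apply F[31]=+15.000 → step 32: x=1.761, v=2.467, θ₁=-2.000, ω₁=-6.103, θ₂=-1.374, ω₂=-5.232
apply F[32]=+15.000 → step 33: x=1.807, v=2.174, θ₁=-2.123, ω₁=-6.170, θ₂=-1.486, ω₂=-6.035
apply F[33]=+15.000 → step 34: x=1.848, v=1.858, θ₁=-2.246, ω₁=-6.213, θ₂=-1.616, ω₂=-6.940
apply F[34]=+15.000 → step 35: x=1.881, v=1.523, θ₁=-2.371, ω₁=-6.219, θ₂=-1.764, ω₂=-7.954
apply F[35]=+15.000 → step 36: x=1.908, v=1.172, θ₁=-2.495, ω₁=-6.172, θ₂=-1.934, ω₂=-9.077
apply F[36]=+15.000 → step 37: x=1.928, v=0.816, θ₁=-2.617, ω₁=-6.063, θ₂=-2.128, ω₂=-10.292
|θ₂| = 0.959 > 0.930 first at step 26.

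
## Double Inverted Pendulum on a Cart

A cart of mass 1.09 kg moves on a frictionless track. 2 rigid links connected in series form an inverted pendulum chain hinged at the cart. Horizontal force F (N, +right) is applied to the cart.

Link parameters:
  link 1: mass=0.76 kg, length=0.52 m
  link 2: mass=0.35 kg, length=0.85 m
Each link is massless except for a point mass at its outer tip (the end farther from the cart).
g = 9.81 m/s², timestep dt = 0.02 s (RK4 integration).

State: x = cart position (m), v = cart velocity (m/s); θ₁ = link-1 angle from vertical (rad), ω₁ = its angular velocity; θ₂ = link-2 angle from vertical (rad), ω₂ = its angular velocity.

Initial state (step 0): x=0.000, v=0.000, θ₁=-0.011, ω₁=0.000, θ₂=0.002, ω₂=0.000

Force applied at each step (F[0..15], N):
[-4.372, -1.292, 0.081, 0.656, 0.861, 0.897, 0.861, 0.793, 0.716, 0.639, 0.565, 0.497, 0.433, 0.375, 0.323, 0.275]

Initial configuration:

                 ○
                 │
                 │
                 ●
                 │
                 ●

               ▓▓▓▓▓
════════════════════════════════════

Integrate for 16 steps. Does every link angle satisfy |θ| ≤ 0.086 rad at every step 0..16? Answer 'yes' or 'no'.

Answer: yes

Derivation:
apply F[0]=-4.372 → step 1: x=-0.001, v=-0.078, θ₁=-0.010, ω₁=0.144, θ₂=0.002, ω₂=0.004
apply F[1]=-1.292 → step 2: x=-0.003, v=-0.100, θ₁=-0.006, ω₁=0.182, θ₂=0.002, ω₂=0.008
apply F[2]=+0.081 → step 3: x=-0.005, v=-0.098, θ₁=-0.003, ω₁=0.174, θ₂=0.002, ω₂=0.010
apply F[3]=+0.656 → step 4: x=-0.006, v=-0.086, θ₁=0.000, ω₁=0.150, θ₂=0.003, ω₂=0.011
apply F[4]=+0.861 → step 5: x=-0.008, v=-0.070, θ₁=0.003, ω₁=0.121, θ₂=0.003, ω₂=0.011
apply F[5]=+0.897 → step 6: x=-0.009, v=-0.055, θ₁=0.005, ω₁=0.093, θ₂=0.003, ω₂=0.011
apply F[6]=+0.861 → step 7: x=-0.010, v=-0.040, θ₁=0.007, ω₁=0.067, θ₂=0.003, ω₂=0.010
apply F[7]=+0.793 → step 8: x=-0.011, v=-0.027, θ₁=0.008, ω₁=0.046, θ₂=0.003, ω₂=0.008
apply F[8]=+0.716 → step 9: x=-0.011, v=-0.015, θ₁=0.009, ω₁=0.028, θ₂=0.004, ω₂=0.007
apply F[9]=+0.639 → step 10: x=-0.011, v=-0.006, θ₁=0.009, ω₁=0.013, θ₂=0.004, ω₂=0.005
apply F[10]=+0.565 → step 11: x=-0.011, v=0.003, θ₁=0.009, ω₁=0.001, θ₂=0.004, ω₂=0.003
apply F[11]=+0.497 → step 12: x=-0.011, v=0.010, θ₁=0.009, ω₁=-0.008, θ₂=0.004, ω₂=0.001
apply F[12]=+0.433 → step 13: x=-0.011, v=0.016, θ₁=0.009, ω₁=-0.016, θ₂=0.004, ω₂=-0.001
apply F[13]=+0.375 → step 14: x=-0.011, v=0.021, θ₁=0.009, ω₁=-0.021, θ₂=0.004, ω₂=-0.002
apply F[14]=+0.323 → step 15: x=-0.010, v=0.026, θ₁=0.008, ω₁=-0.026, θ₂=0.004, ω₂=-0.004
apply F[15]=+0.275 → step 16: x=-0.010, v=0.029, θ₁=0.008, ω₁=-0.028, θ₂=0.004, ω₂=-0.005
Max |angle| over trajectory = 0.011 rad; bound = 0.086 → within bound.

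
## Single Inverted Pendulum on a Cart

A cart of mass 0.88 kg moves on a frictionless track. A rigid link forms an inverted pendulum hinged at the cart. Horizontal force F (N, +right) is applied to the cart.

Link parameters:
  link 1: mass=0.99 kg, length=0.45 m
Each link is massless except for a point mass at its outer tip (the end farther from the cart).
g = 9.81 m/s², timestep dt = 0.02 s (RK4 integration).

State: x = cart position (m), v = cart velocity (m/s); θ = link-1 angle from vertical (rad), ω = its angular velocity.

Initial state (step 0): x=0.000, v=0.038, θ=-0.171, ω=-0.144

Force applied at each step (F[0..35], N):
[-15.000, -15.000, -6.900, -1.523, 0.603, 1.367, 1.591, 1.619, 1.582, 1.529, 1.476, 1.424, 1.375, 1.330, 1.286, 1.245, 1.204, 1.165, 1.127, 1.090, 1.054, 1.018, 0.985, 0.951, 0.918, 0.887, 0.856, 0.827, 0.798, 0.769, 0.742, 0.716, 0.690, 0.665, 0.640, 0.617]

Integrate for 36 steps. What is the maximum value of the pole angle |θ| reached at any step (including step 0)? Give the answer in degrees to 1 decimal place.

Answer: 9.8°

Derivation:
apply F[0]=-15.000 → step 1: x=-0.002, v=-0.257, θ=-0.168, ω=0.427
apply F[1]=-15.000 → step 2: x=-0.010, v=-0.554, θ=-0.154, ω=1.010
apply F[2]=-6.900 → step 3: x=-0.023, v=-0.679, θ=-0.132, ω=1.222
apply F[3]=-1.523 → step 4: x=-0.036, v=-0.689, θ=-0.107, ω=1.192
apply F[4]=+0.603 → step 5: x=-0.050, v=-0.656, θ=-0.085, ω=1.077
apply F[5]=+1.367 → step 6: x=-0.062, v=-0.610, θ=-0.065, ω=0.942
apply F[6]=+1.591 → step 7: x=-0.074, v=-0.562, θ=-0.047, ω=0.812
apply F[7]=+1.619 → step 8: x=-0.085, v=-0.517, θ=-0.032, ω=0.694
apply F[8]=+1.582 → step 9: x=-0.095, v=-0.475, θ=-0.019, ω=0.591
apply F[9]=+1.529 → step 10: x=-0.104, v=-0.438, θ=-0.008, ω=0.501
apply F[10]=+1.476 → step 11: x=-0.112, v=-0.403, θ=0.001, ω=0.424
apply F[11]=+1.424 → step 12: x=-0.120, v=-0.372, θ=0.009, ω=0.356
apply F[12]=+1.375 → step 13: x=-0.127, v=-0.343, θ=0.015, ω=0.298
apply F[13]=+1.330 → step 14: x=-0.134, v=-0.317, θ=0.021, ω=0.247
apply F[14]=+1.286 → step 15: x=-0.140, v=-0.293, θ=0.025, ω=0.204
apply F[15]=+1.245 → step 16: x=-0.146, v=-0.271, θ=0.029, ω=0.166
apply F[16]=+1.204 → step 17: x=-0.151, v=-0.250, θ=0.032, ω=0.133
apply F[17]=+1.165 → step 18: x=-0.156, v=-0.231, θ=0.034, ω=0.105
apply F[18]=+1.127 → step 19: x=-0.160, v=-0.213, θ=0.036, ω=0.081
apply F[19]=+1.090 → step 20: x=-0.164, v=-0.196, θ=0.038, ω=0.060
apply F[20]=+1.054 → step 21: x=-0.168, v=-0.181, θ=0.039, ω=0.042
apply F[21]=+1.018 → step 22: x=-0.171, v=-0.166, θ=0.039, ω=0.027
apply F[22]=+0.985 → step 23: x=-0.175, v=-0.153, θ=0.040, ω=0.014
apply F[23]=+0.951 → step 24: x=-0.177, v=-0.140, θ=0.040, ω=0.003
apply F[24]=+0.918 → step 25: x=-0.180, v=-0.128, θ=0.040, ω=-0.007
apply F[25]=+0.887 → step 26: x=-0.183, v=-0.116, θ=0.040, ω=-0.015
apply F[26]=+0.856 → step 27: x=-0.185, v=-0.106, θ=0.039, ω=-0.022
apply F[27]=+0.827 → step 28: x=-0.187, v=-0.095, θ=0.039, ω=-0.027
apply F[28]=+0.798 → step 29: x=-0.189, v=-0.086, θ=0.038, ω=-0.032
apply F[29]=+0.769 → step 30: x=-0.190, v=-0.077, θ=0.037, ω=-0.036
apply F[30]=+0.742 → step 31: x=-0.192, v=-0.068, θ=0.037, ω=-0.039
apply F[31]=+0.716 → step 32: x=-0.193, v=-0.060, θ=0.036, ω=-0.042
apply F[32]=+0.690 → step 33: x=-0.194, v=-0.052, θ=0.035, ω=-0.044
apply F[33]=+0.665 → step 34: x=-0.195, v=-0.044, θ=0.034, ω=-0.045
apply F[34]=+0.640 → step 35: x=-0.196, v=-0.037, θ=0.033, ω=-0.046
apply F[35]=+0.617 → step 36: x=-0.196, v=-0.030, θ=0.032, ω=-0.047
Max |angle| over trajectory = 0.171 rad = 9.8°.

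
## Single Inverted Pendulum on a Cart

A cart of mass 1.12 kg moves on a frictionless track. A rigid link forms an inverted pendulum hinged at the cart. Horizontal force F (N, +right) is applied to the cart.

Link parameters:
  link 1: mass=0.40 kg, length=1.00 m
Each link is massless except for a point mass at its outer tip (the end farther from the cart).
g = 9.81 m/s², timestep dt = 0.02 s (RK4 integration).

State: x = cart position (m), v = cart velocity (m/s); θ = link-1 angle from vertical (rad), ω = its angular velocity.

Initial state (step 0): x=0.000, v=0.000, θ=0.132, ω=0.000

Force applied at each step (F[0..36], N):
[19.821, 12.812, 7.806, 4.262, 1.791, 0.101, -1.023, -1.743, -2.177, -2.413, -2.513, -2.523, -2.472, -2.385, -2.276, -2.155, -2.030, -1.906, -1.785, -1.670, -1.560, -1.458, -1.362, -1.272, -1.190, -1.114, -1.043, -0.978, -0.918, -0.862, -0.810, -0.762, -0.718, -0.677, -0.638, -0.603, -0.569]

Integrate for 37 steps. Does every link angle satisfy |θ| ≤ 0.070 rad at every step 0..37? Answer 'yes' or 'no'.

apply F[0]=+19.821 → step 1: x=0.003, v=0.343, θ=0.129, ω=-0.314
apply F[1]=+12.812 → step 2: x=0.012, v=0.562, θ=0.121, ω=-0.507
apply F[2]=+7.806 → step 3: x=0.025, v=0.693, θ=0.109, ω=-0.615
apply F[3]=+4.262 → step 4: x=0.040, v=0.762, θ=0.097, ω=-0.663
apply F[4]=+1.791 → step 5: x=0.055, v=0.788, θ=0.083, ω=-0.671
apply F[5]=+0.101 → step 6: x=0.071, v=0.784, θ=0.070, ω=-0.653
apply F[6]=-1.023 → step 7: x=0.086, v=0.762, θ=0.057, ω=-0.618
apply F[7]=-1.743 → step 8: x=0.101, v=0.727, θ=0.045, ω=-0.573
apply F[8]=-2.177 → step 9: x=0.115, v=0.686, θ=0.035, ω=-0.524
apply F[9]=-2.413 → step 10: x=0.129, v=0.641, θ=0.025, ω=-0.473
apply F[10]=-2.513 → step 11: x=0.141, v=0.595, θ=0.016, ω=-0.423
apply F[11]=-2.523 → step 12: x=0.152, v=0.549, θ=0.008, ω=-0.375
apply F[12]=-2.472 → step 13: x=0.163, v=0.504, θ=0.001, ω=-0.330
apply F[13]=-2.385 → step 14: x=0.173, v=0.462, θ=-0.006, ω=-0.288
apply F[14]=-2.276 → step 15: x=0.181, v=0.422, θ=-0.011, ω=-0.250
apply F[15]=-2.155 → step 16: x=0.189, v=0.384, θ=-0.016, ω=-0.215
apply F[16]=-2.030 → step 17: x=0.197, v=0.349, θ=-0.020, ω=-0.183
apply F[17]=-1.906 → step 18: x=0.203, v=0.317, θ=-0.023, ω=-0.155
apply F[18]=-1.785 → step 19: x=0.209, v=0.287, θ=-0.026, ω=-0.129
apply F[19]=-1.670 → step 20: x=0.215, v=0.259, θ=-0.028, ω=-0.107
apply F[20]=-1.560 → step 21: x=0.220, v=0.233, θ=-0.030, ω=-0.087
apply F[21]=-1.458 → step 22: x=0.224, v=0.209, θ=-0.032, ω=-0.069
apply F[22]=-1.362 → step 23: x=0.228, v=0.187, θ=-0.033, ω=-0.053
apply F[23]=-1.272 → step 24: x=0.232, v=0.167, θ=-0.034, ω=-0.039
apply F[24]=-1.190 → step 25: x=0.235, v=0.148, θ=-0.034, ω=-0.027
apply F[25]=-1.114 → step 26: x=0.238, v=0.130, θ=-0.035, ω=-0.017
apply F[26]=-1.043 → step 27: x=0.240, v=0.114, θ=-0.035, ω=-0.007
apply F[27]=-0.978 → step 28: x=0.242, v=0.099, θ=-0.035, ω=0.001
apply F[28]=-0.918 → step 29: x=0.244, v=0.085, θ=-0.035, ω=0.008
apply F[29]=-0.862 → step 30: x=0.246, v=0.072, θ=-0.035, ω=0.014
apply F[30]=-0.810 → step 31: x=0.247, v=0.060, θ=-0.035, ω=0.019
apply F[31]=-0.762 → step 32: x=0.248, v=0.049, θ=-0.034, ω=0.023
apply F[32]=-0.718 → step 33: x=0.249, v=0.039, θ=-0.034, ω=0.027
apply F[33]=-0.677 → step 34: x=0.250, v=0.029, θ=-0.033, ω=0.030
apply F[34]=-0.638 → step 35: x=0.250, v=0.020, θ=-0.032, ω=0.033
apply F[35]=-0.603 → step 36: x=0.250, v=0.011, θ=-0.032, ω=0.035
apply F[36]=-0.569 → step 37: x=0.251, v=0.003, θ=-0.031, ω=0.037
Max |angle| over trajectory = 0.132 rad; bound = 0.070 → exceeded.

Answer: no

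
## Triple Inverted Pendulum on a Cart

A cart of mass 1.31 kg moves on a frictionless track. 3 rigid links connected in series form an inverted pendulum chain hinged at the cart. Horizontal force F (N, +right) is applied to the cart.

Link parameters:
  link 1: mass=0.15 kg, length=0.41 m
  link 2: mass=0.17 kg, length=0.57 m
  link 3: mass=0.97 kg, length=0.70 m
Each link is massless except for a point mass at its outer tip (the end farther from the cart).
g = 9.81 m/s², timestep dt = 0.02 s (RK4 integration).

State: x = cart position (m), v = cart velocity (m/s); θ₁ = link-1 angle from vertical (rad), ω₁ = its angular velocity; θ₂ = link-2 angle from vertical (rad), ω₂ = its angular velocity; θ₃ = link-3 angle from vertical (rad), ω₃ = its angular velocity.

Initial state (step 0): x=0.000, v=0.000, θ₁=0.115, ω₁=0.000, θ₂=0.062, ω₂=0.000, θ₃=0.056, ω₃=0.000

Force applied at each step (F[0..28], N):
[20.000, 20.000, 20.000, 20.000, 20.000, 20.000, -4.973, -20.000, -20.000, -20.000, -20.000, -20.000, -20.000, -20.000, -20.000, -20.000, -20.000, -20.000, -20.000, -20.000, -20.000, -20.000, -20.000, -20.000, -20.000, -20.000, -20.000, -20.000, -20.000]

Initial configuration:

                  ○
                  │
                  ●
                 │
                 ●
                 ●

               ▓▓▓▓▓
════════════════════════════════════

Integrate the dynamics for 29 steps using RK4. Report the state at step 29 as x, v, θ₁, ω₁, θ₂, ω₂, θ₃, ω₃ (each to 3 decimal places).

Answer: x=-0.459, v=-4.189, θ₁=-0.813, ω₁=5.823, θ₂=1.760, ω₂=7.752, θ₃=0.534, ω₃=5.517

Derivation:
apply F[0]=+20.000 → step 1: x=0.003, v=0.281, θ₁=0.111, ω₁=-0.412, θ₂=0.060, ω₂=-0.162, θ₃=0.056, ω₃=-0.012
apply F[1]=+20.000 → step 2: x=0.011, v=0.563, θ₁=0.098, ω₁=-0.858, θ₂=0.056, ω₂=-0.311, θ₃=0.056, ω₃=-0.017
apply F[2]=+20.000 → step 3: x=0.025, v=0.851, θ₁=0.076, ω₁=-1.376, θ₂=0.048, ω₂=-0.431, θ₃=0.055, ω₃=-0.010
apply F[3]=+20.000 → step 4: x=0.045, v=1.145, θ₁=0.043, ω₁=-2.004, θ₂=0.039, ω₂=-0.501, θ₃=0.055, ω₃=0.011
apply F[4]=+20.000 → step 5: x=0.071, v=1.447, θ₁=-0.005, ω₁=-2.766, θ₂=0.029, ω₂=-0.505, θ₃=0.056, ω₃=0.042
apply F[5]=+20.000 → step 6: x=0.103, v=1.755, θ₁=-0.069, ω₁=-3.633, θ₂=0.019, ω₂=-0.455, θ₃=0.057, ω₃=0.071
apply F[6]=-4.973 → step 7: x=0.138, v=1.688, θ₁=-0.142, ω₁=-3.696, θ₂=0.011, ω₂=-0.344, θ₃=0.059, ω₃=0.104
apply F[7]=-20.000 → step 8: x=0.169, v=1.402, θ₁=-0.213, ω₁=-3.460, θ₂=0.006, ω₂=-0.095, θ₃=0.061, ω₃=0.157
apply F[8]=-20.000 → step 9: x=0.194, v=1.122, θ₁=-0.282, ω₁=-3.403, θ₂=0.008, ω₂=0.256, θ₃=0.065, ω₃=0.214
apply F[9]=-20.000 → step 10: x=0.213, v=0.846, θ₁=-0.350, ω₁=-3.450, θ₂=0.017, ω₂=0.672, θ₃=0.070, ω₃=0.262
apply F[10]=-20.000 → step 11: x=0.228, v=0.571, θ₁=-0.420, ω₁=-3.537, θ₂=0.035, ω₂=1.117, θ₃=0.075, ω₃=0.295
apply F[11]=-20.000 → step 12: x=0.236, v=0.293, θ₁=-0.491, ω₁=-3.615, θ₂=0.062, ω₂=1.563, θ₃=0.081, ω₃=0.312
apply F[12]=-20.000 → step 13: x=0.239, v=0.012, θ₁=-0.564, ω₁=-3.656, θ₂=0.097, ω₂=1.994, θ₃=0.088, ω₃=0.314
apply F[13]=-20.000 → step 14: x=0.237, v=-0.270, θ₁=-0.637, ω₁=-3.650, θ₂=0.141, ω₂=2.404, θ₃=0.094, ω₃=0.308
apply F[14]=-20.000 → step 15: x=0.229, v=-0.555, θ₁=-0.710, ω₁=-3.592, θ₂=0.193, ω₂=2.794, θ₃=0.100, ω₃=0.299
apply F[15]=-20.000 → step 16: x=0.215, v=-0.840, θ₁=-0.781, ω₁=-3.480, θ₂=0.253, ω₂=3.170, θ₃=0.106, ω₃=0.294
apply F[16]=-20.000 → step 17: x=0.195, v=-1.126, θ₁=-0.849, ω₁=-3.311, θ₂=0.320, ω₂=3.540, θ₃=0.112, ω₃=0.298
apply F[17]=-20.000 → step 18: x=0.170, v=-1.410, θ₁=-0.913, ω₁=-3.079, θ₂=0.394, ω₂=3.912, θ₃=0.118, ω₃=0.320
apply F[18]=-20.000 → step 19: x=0.139, v=-1.692, θ₁=-0.971, ω₁=-2.772, θ₂=0.477, ω₂=4.295, θ₃=0.125, ω₃=0.367
apply F[19]=-20.000 → step 20: x=0.102, v=-1.971, θ₁=-1.023, ω₁=-2.378, θ₂=0.566, ω₂=4.697, θ₃=0.133, ω₃=0.452
apply F[20]=-20.000 → step 21: x=0.060, v=-2.244, θ₁=-1.066, ω₁=-1.881, θ₂=0.665, ω₂=5.124, θ₃=0.143, ω₃=0.590
apply F[21]=-20.000 → step 22: x=0.012, v=-2.512, θ₁=-1.097, ω₁=-1.264, θ₂=0.772, ω₂=5.579, θ₃=0.157, ω₃=0.800
apply F[22]=-20.000 → step 23: x=-0.041, v=-2.770, θ₁=-1.115, ω₁=-0.516, θ₂=0.888, ω₂=6.059, θ₃=0.176, ω₃=1.106
apply F[23]=-20.000 → step 24: x=-0.099, v=-3.020, θ₁=-1.117, ω₁=0.365, θ₂=1.014, ω₂=6.549, θ₃=0.202, ω₃=1.531
apply F[24]=-20.000 → step 25: x=-0.161, v=-3.260, θ₁=-1.100, ω₁=1.364, θ₂=1.150, ω₂=7.024, θ₃=0.238, ω₃=2.096
apply F[25]=-20.000 → step 26: x=-0.229, v=-3.491, θ₁=-1.062, ω₁=2.451, θ₂=1.295, ω₂=7.443, θ₃=0.287, ω₃=2.806
apply F[26]=-20.000 → step 27: x=-0.301, v=-3.719, θ₁=-1.002, ω₁=3.583, θ₂=1.447, ω₂=7.750, θ₃=0.351, ω₃=3.648
apply F[27]=-20.000 → step 28: x=-0.378, v=-3.949, θ₁=-0.919, ω₁=4.718, θ₂=1.603, ω₂=7.877, θ₃=0.433, ω₃=4.576
apply F[28]=-20.000 → step 29: x=-0.459, v=-4.189, θ₁=-0.813, ω₁=5.823, θ₂=1.760, ω₂=7.752, θ₃=0.534, ω₃=5.517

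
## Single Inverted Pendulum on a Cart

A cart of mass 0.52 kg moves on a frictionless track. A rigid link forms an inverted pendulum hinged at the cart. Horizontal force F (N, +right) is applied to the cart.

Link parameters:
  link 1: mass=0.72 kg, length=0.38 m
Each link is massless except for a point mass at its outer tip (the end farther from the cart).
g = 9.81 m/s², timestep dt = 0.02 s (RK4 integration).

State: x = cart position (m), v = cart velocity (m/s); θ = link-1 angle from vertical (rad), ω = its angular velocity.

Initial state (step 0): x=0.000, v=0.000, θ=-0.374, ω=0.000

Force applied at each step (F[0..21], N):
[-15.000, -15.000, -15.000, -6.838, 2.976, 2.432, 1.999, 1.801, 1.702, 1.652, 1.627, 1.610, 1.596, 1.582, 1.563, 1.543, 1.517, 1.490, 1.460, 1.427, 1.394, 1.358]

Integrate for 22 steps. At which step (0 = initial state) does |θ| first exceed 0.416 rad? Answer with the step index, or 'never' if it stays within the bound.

apply F[0]=-15.000 → step 1: x=-0.004, v=-0.411, θ=-0.366, ω=0.821
apply F[1]=-15.000 → step 2: x=-0.017, v=-0.835, θ=-0.341, ω=1.686
apply F[2]=-15.000 → step 3: x=-0.038, v=-1.284, θ=-0.298, ω=2.646
apply F[3]=-6.838 → step 4: x=-0.065, v=-1.480, θ=-0.241, ω=3.005
apply F[4]=+2.976 → step 5: x=-0.093, v=-1.335, θ=-0.186, ω=2.524
apply F[5]=+2.432 → step 6: x=-0.119, v=-1.212, θ=-0.140, ω=2.121
apply F[6]=+1.999 → step 7: x=-0.142, v=-1.110, θ=-0.101, ω=1.793
apply F[7]=+1.801 → step 8: x=-0.163, v=-1.022, θ=-0.068, ω=1.517
apply F[8]=+1.702 → step 9: x=-0.183, v=-0.943, θ=-0.040, ω=1.284
apply F[9]=+1.652 → step 10: x=-0.201, v=-0.873, θ=-0.016, ω=1.084
apply F[10]=+1.627 → step 11: x=-0.218, v=-0.809, θ=0.004, ω=0.913
apply F[11]=+1.610 → step 12: x=-0.234, v=-0.750, θ=0.021, ω=0.765
apply F[12]=+1.596 → step 13: x=-0.248, v=-0.696, θ=0.035, ω=0.637
apply F[13]=+1.582 → step 14: x=-0.261, v=-0.646, θ=0.046, ω=0.527
apply F[14]=+1.563 → step 15: x=-0.274, v=-0.600, θ=0.056, ω=0.432
apply F[15]=+1.543 → step 16: x=-0.285, v=-0.557, θ=0.064, ω=0.350
apply F[16]=+1.517 → step 17: x=-0.296, v=-0.517, θ=0.070, ω=0.280
apply F[17]=+1.490 → step 18: x=-0.306, v=-0.480, θ=0.075, ω=0.219
apply F[18]=+1.460 → step 19: x=-0.315, v=-0.445, θ=0.079, ω=0.167
apply F[19]=+1.427 → step 20: x=-0.324, v=-0.412, θ=0.082, ω=0.122
apply F[20]=+1.394 → step 21: x=-0.332, v=-0.381, θ=0.084, ω=0.083
apply F[21]=+1.358 → step 22: x=-0.339, v=-0.352, θ=0.085, ω=0.050
max |θ| = 0.374 ≤ 0.416 over all 23 states.

Answer: never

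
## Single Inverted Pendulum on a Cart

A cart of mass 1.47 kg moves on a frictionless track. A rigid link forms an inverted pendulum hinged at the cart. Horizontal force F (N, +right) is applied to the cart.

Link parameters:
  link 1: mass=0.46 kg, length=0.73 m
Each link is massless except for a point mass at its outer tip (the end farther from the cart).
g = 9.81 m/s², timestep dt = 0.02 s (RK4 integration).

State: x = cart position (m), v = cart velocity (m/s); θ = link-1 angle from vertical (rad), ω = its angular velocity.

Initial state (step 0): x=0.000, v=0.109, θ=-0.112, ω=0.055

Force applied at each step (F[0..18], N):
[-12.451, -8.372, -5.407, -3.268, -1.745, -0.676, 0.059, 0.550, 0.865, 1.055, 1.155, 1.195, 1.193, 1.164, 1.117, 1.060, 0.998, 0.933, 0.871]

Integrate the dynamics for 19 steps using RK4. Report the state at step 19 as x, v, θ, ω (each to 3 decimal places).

Answer: x=-0.074, v=-0.103, θ=-0.000, ω=0.101

Derivation:
apply F[0]=-12.451 → step 1: x=0.001, v=-0.053, θ=-0.109, ω=0.246
apply F[1]=-8.372 → step 2: x=-0.002, v=-0.160, θ=-0.103, ω=0.363
apply F[2]=-5.407 → step 3: x=-0.005, v=-0.228, θ=-0.095, ω=0.429
apply F[3]=-3.268 → step 4: x=-0.010, v=-0.266, θ=-0.086, ω=0.457
apply F[4]=-1.745 → step 5: x=-0.016, v=-0.285, θ=-0.077, ω=0.461
apply F[5]=-0.676 → step 6: x=-0.022, v=-0.290, θ=-0.068, ω=0.448
apply F[6]=+0.059 → step 7: x=-0.027, v=-0.285, θ=-0.059, ω=0.425
apply F[7]=+0.550 → step 8: x=-0.033, v=-0.275, θ=-0.051, ω=0.395
apply F[8]=+0.865 → step 9: x=-0.038, v=-0.260, θ=-0.043, ω=0.363
apply F[9]=+1.055 → step 10: x=-0.043, v=-0.243, θ=-0.036, ω=0.329
apply F[10]=+1.155 → step 11: x=-0.048, v=-0.226, θ=-0.030, ω=0.296
apply F[11]=+1.195 → step 12: x=-0.052, v=-0.208, θ=-0.025, ω=0.264
apply F[12]=+1.193 → step 13: x=-0.056, v=-0.190, θ=-0.020, ω=0.234
apply F[13]=+1.164 → step 14: x=-0.060, v=-0.173, θ=-0.015, ω=0.206
apply F[14]=+1.117 → step 15: x=-0.063, v=-0.157, θ=-0.011, ω=0.181
apply F[15]=+1.060 → step 16: x=-0.066, v=-0.142, θ=-0.008, ω=0.157
apply F[16]=+0.998 → step 17: x=-0.069, v=-0.128, θ=-0.005, ω=0.137
apply F[17]=+0.933 → step 18: x=-0.071, v=-0.115, θ=-0.003, ω=0.118
apply F[18]=+0.871 → step 19: x=-0.074, v=-0.103, θ=-0.000, ω=0.101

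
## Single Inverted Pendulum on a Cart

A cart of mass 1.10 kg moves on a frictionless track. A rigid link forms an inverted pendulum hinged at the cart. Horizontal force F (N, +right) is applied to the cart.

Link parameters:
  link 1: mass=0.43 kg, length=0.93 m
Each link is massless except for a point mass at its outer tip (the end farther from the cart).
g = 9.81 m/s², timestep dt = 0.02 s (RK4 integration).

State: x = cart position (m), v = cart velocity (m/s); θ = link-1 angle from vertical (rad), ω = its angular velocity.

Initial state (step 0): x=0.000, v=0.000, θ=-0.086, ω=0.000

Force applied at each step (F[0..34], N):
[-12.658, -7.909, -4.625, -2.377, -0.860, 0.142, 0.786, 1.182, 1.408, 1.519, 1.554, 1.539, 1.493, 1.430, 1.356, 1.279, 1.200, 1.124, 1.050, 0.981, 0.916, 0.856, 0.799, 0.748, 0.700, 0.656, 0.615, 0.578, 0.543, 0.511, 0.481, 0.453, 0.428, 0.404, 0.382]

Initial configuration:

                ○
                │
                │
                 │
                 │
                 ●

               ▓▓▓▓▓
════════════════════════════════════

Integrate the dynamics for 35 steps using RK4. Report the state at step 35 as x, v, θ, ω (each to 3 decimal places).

Answer: x=-0.152, v=-0.012, θ=0.020, ω=-0.022

Derivation:
apply F[0]=-12.658 → step 1: x=-0.002, v=-0.223, θ=-0.084, ω=0.221
apply F[1]=-7.909 → step 2: x=-0.008, v=-0.360, θ=-0.078, ω=0.351
apply F[2]=-4.625 → step 3: x=-0.016, v=-0.439, θ=-0.070, ω=0.419
apply F[3]=-2.377 → step 4: x=-0.025, v=-0.477, θ=-0.062, ω=0.446
apply F[4]=-0.860 → step 5: x=-0.035, v=-0.488, θ=-0.053, ω=0.446
apply F[5]=+0.142 → step 6: x=-0.045, v=-0.482, θ=-0.044, ω=0.430
apply F[6]=+0.786 → step 7: x=-0.054, v=-0.465, θ=-0.036, ω=0.403
apply F[7]=+1.182 → step 8: x=-0.063, v=-0.441, θ=-0.028, ω=0.370
apply F[8]=+1.408 → step 9: x=-0.072, v=-0.413, θ=-0.021, ω=0.336
apply F[9]=+1.519 → step 10: x=-0.080, v=-0.384, θ=-0.015, ω=0.301
apply F[10]=+1.554 → step 11: x=-0.087, v=-0.355, θ=-0.009, ω=0.267
apply F[11]=+1.539 → step 12: x=-0.094, v=-0.327, θ=-0.004, ω=0.235
apply F[12]=+1.493 → step 13: x=-0.100, v=-0.299, θ=0.001, ω=0.205
apply F[13]=+1.430 → step 14: x=-0.106, v=-0.274, θ=0.004, ω=0.178
apply F[14]=+1.356 → step 15: x=-0.111, v=-0.249, θ=0.008, ω=0.153
apply F[15]=+1.279 → step 16: x=-0.116, v=-0.227, θ=0.010, ω=0.131
apply F[16]=+1.200 → step 17: x=-0.120, v=-0.206, θ=0.013, ω=0.111
apply F[17]=+1.124 → step 18: x=-0.124, v=-0.187, θ=0.015, ω=0.093
apply F[18]=+1.050 → step 19: x=-0.128, v=-0.169, θ=0.017, ω=0.077
apply F[19]=+0.981 → step 20: x=-0.131, v=-0.152, θ=0.018, ω=0.063
apply F[20]=+0.916 → step 21: x=-0.134, v=-0.137, θ=0.019, ω=0.051
apply F[21]=+0.856 → step 22: x=-0.136, v=-0.123, θ=0.020, ω=0.040
apply F[22]=+0.799 → step 23: x=-0.139, v=-0.110, θ=0.021, ω=0.030
apply F[23]=+0.748 → step 24: x=-0.141, v=-0.098, θ=0.021, ω=0.022
apply F[24]=+0.700 → step 25: x=-0.143, v=-0.087, θ=0.022, ω=0.014
apply F[25]=+0.656 → step 26: x=-0.144, v=-0.077, θ=0.022, ω=0.008
apply F[26]=+0.615 → step 27: x=-0.146, v=-0.067, θ=0.022, ω=0.002
apply F[27]=+0.578 → step 28: x=-0.147, v=-0.058, θ=0.022, ω=-0.003
apply F[28]=+0.543 → step 29: x=-0.148, v=-0.050, θ=0.022, ω=-0.007
apply F[29]=+0.511 → step 30: x=-0.149, v=-0.043, θ=0.022, ω=-0.010
apply F[30]=+0.481 → step 31: x=-0.150, v=-0.035, θ=0.021, ω=-0.013
apply F[31]=+0.453 → step 32: x=-0.150, v=-0.029, θ=0.021, ω=-0.016
apply F[32]=+0.428 → step 33: x=-0.151, v=-0.023, θ=0.021, ω=-0.018
apply F[33]=+0.404 → step 34: x=-0.151, v=-0.017, θ=0.020, ω=-0.020
apply F[34]=+0.382 → step 35: x=-0.152, v=-0.012, θ=0.020, ω=-0.022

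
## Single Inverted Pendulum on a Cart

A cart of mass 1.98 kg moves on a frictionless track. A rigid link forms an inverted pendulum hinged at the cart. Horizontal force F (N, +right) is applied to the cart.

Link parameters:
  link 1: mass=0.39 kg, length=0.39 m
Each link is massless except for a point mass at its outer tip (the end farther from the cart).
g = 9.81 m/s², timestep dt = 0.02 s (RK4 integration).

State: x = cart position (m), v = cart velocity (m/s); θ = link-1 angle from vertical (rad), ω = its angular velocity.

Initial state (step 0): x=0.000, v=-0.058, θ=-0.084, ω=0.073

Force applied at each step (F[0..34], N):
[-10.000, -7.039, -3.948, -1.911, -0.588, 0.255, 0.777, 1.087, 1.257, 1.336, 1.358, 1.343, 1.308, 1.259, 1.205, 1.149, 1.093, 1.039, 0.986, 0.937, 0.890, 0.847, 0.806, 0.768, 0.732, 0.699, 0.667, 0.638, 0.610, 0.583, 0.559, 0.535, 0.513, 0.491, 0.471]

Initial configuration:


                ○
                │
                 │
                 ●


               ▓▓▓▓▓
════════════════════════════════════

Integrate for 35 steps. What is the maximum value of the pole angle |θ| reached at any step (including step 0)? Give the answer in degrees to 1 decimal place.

Answer: 4.8°

Derivation:
apply F[0]=-10.000 → step 1: x=-0.002, v=-0.156, θ=-0.080, ω=0.281
apply F[1]=-7.039 → step 2: x=-0.006, v=-0.224, θ=-0.073, ω=0.416
apply F[2]=-3.948 → step 3: x=-0.011, v=-0.261, θ=-0.065, ω=0.477
apply F[3]=-1.911 → step 4: x=-0.016, v=-0.278, θ=-0.055, ω=0.490
apply F[4]=-0.588 → step 5: x=-0.022, v=-0.282, θ=-0.045, ω=0.475
apply F[5]=+0.255 → step 6: x=-0.027, v=-0.278, θ=-0.036, ω=0.444
apply F[6]=+0.777 → step 7: x=-0.033, v=-0.269, θ=-0.028, ω=0.405
apply F[7]=+1.087 → step 8: x=-0.038, v=-0.257, θ=-0.020, ω=0.363
apply F[8]=+1.257 → step 9: x=-0.043, v=-0.244, θ=-0.013, ω=0.320
apply F[9]=+1.336 → step 10: x=-0.048, v=-0.230, θ=-0.007, ω=0.280
apply F[10]=+1.358 → step 11: x=-0.052, v=-0.216, θ=-0.002, ω=0.242
apply F[11]=+1.343 → step 12: x=-0.056, v=-0.202, θ=0.003, ω=0.207
apply F[12]=+1.308 → step 13: x=-0.060, v=-0.189, θ=0.006, ω=0.176
apply F[13]=+1.259 → step 14: x=-0.064, v=-0.177, θ=0.010, ω=0.149
apply F[14]=+1.205 → step 15: x=-0.067, v=-0.165, θ=0.012, ω=0.124
apply F[15]=+1.149 → step 16: x=-0.071, v=-0.154, θ=0.015, ω=0.102
apply F[16]=+1.093 → step 17: x=-0.074, v=-0.144, θ=0.017, ω=0.084
apply F[17]=+1.039 → step 18: x=-0.076, v=-0.134, θ=0.018, ω=0.067
apply F[18]=+0.986 → step 19: x=-0.079, v=-0.125, θ=0.019, ω=0.053
apply F[19]=+0.937 → step 20: x=-0.081, v=-0.116, θ=0.020, ω=0.040
apply F[20]=+0.890 → step 21: x=-0.084, v=-0.108, θ=0.021, ω=0.030
apply F[21]=+0.847 → step 22: x=-0.086, v=-0.100, θ=0.021, ω=0.020
apply F[22]=+0.806 → step 23: x=-0.088, v=-0.093, θ=0.022, ω=0.013
apply F[23]=+0.768 → step 24: x=-0.089, v=-0.086, θ=0.022, ω=0.006
apply F[24]=+0.732 → step 25: x=-0.091, v=-0.079, θ=0.022, ω=-0.000
apply F[25]=+0.699 → step 26: x=-0.093, v=-0.073, θ=0.022, ω=-0.005
apply F[26]=+0.667 → step 27: x=-0.094, v=-0.067, θ=0.022, ω=-0.009
apply F[27]=+0.638 → step 28: x=-0.095, v=-0.061, θ=0.022, ω=-0.013
apply F[28]=+0.610 → step 29: x=-0.096, v=-0.056, θ=0.021, ω=-0.015
apply F[29]=+0.583 → step 30: x=-0.097, v=-0.051, θ=0.021, ω=-0.018
apply F[30]=+0.559 → step 31: x=-0.098, v=-0.046, θ=0.021, ω=-0.020
apply F[31]=+0.535 → step 32: x=-0.099, v=-0.042, θ=0.020, ω=-0.021
apply F[32]=+0.513 → step 33: x=-0.100, v=-0.037, θ=0.020, ω=-0.023
apply F[33]=+0.491 → step 34: x=-0.101, v=-0.033, θ=0.019, ω=-0.024
apply F[34]=+0.471 → step 35: x=-0.101, v=-0.029, θ=0.019, ω=-0.025
Max |angle| over trajectory = 0.084 rad = 4.8°.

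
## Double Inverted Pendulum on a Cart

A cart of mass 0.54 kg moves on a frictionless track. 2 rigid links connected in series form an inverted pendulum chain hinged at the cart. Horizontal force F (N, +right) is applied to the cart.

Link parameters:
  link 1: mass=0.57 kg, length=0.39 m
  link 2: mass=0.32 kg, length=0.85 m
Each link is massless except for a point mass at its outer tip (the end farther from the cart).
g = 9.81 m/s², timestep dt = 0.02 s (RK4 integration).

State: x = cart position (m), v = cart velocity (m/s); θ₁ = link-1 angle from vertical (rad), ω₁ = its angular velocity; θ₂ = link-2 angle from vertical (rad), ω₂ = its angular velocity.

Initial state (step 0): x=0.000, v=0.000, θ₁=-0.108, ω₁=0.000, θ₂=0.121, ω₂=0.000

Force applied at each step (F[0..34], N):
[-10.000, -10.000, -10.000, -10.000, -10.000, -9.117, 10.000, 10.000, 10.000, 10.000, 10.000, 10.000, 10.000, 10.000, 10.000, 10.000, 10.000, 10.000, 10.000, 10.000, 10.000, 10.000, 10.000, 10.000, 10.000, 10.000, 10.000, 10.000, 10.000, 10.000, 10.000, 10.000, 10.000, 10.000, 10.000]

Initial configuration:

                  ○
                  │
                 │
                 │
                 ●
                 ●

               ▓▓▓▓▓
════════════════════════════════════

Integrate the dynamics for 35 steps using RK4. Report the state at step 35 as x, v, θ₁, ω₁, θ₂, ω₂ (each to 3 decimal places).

apply F[0]=-10.000 → step 1: x=-0.003, v=-0.332, θ₁=-0.101, ω₁=0.723, θ₂=0.122, ω₂=0.092
apply F[1]=-10.000 → step 2: x=-0.013, v=-0.670, θ₁=-0.079, ω₁=1.479, θ₂=0.125, ω₂=0.174
apply F[2]=-10.000 → step 3: x=-0.030, v=-1.022, θ₁=-0.041, ω₁=2.298, θ₂=0.129, ω₂=0.238
apply F[3]=-10.000 → step 4: x=-0.054, v=-1.388, θ₁=0.014, ω₁=3.200, θ₂=0.134, ω₂=0.276
apply F[4]=-10.000 → step 5: x=-0.086, v=-1.763, θ₁=0.087, ω₁=4.176, θ₂=0.140, ω₂=0.288
apply F[5]=-9.117 → step 6: x=-0.124, v=-2.096, θ₁=0.180, ω₁=5.087, θ₂=0.145, ω₂=0.289
apply F[6]=+10.000 → step 7: x=-0.163, v=-1.761, θ₁=0.274, ω₁=4.375, θ₂=0.151, ω₂=0.275
apply F[7]=+10.000 → step 8: x=-0.195, v=-1.465, θ₁=0.356, ω₁=3.843, θ₂=0.156, ω₂=0.232
apply F[8]=+10.000 → step 9: x=-0.222, v=-1.203, θ₁=0.429, ω₁=3.472, θ₂=0.160, ω₂=0.158
apply F[9]=+10.000 → step 10: x=-0.243, v=-0.968, θ₁=0.496, ω₁=3.233, θ₂=0.162, ω₂=0.058
apply F[10]=+10.000 → step 11: x=-0.261, v=-0.753, θ₁=0.559, ω₁=3.098, θ₂=0.162, ω₂=-0.065
apply F[11]=+10.000 → step 12: x=-0.274, v=-0.551, θ₁=0.620, ω₁=3.048, θ₂=0.160, ω₂=-0.205
apply F[12]=+10.000 → step 13: x=-0.283, v=-0.358, θ₁=0.681, ω₁=3.065, θ₂=0.154, ω₂=-0.360
apply F[13]=+10.000 → step 14: x=-0.288, v=-0.169, θ₁=0.743, ω₁=3.135, θ₂=0.145, ω₂=-0.525
apply F[14]=+10.000 → step 15: x=-0.290, v=0.018, θ₁=0.807, ω₁=3.250, θ₂=0.133, ω₂=-0.698
apply F[15]=+10.000 → step 16: x=-0.287, v=0.207, θ₁=0.874, ω₁=3.399, θ₂=0.117, ω₂=-0.875
apply F[16]=+10.000 → step 17: x=-0.281, v=0.402, θ₁=0.943, ω₁=3.576, θ₂=0.098, ω₂=-1.054
apply F[17]=+10.000 → step 18: x=-0.271, v=0.603, θ₁=1.017, ω₁=3.778, θ₂=0.075, ω₂=-1.231
apply F[18]=+10.000 → step 19: x=-0.257, v=0.813, θ₁=1.095, ω₁=4.000, θ₂=0.049, ω₂=-1.403
apply F[19]=+10.000 → step 20: x=-0.239, v=1.034, θ₁=1.177, ω₁=4.245, θ₂=0.019, ω₂=-1.567
apply F[20]=+10.000 → step 21: x=-0.216, v=1.268, θ₁=1.264, ω₁=4.513, θ₂=-0.014, ω₂=-1.719
apply F[21]=+10.000 → step 22: x=-0.188, v=1.516, θ₁=1.358, ω₁=4.811, θ₂=-0.050, ω₂=-1.855
apply F[22]=+10.000 → step 23: x=-0.155, v=1.783, θ₁=1.457, ω₁=5.148, θ₂=-0.088, ω₂=-1.972
apply F[23]=+10.000 → step 24: x=-0.116, v=2.071, θ₁=1.564, ω₁=5.538, θ₂=-0.128, ω₂=-2.064
apply F[24]=+10.000 → step 25: x=-0.072, v=2.386, θ₁=1.679, ω₁=6.005, θ₂=-0.170, ω₂=-2.124
apply F[25]=+10.000 → step 26: x=-0.021, v=2.739, θ₁=1.805, ω₁=6.583, θ₂=-0.213, ω₂=-2.142
apply F[26]=+10.000 → step 27: x=0.038, v=3.146, θ₁=1.944, ω₁=7.329, θ₂=-0.256, ω₂=-2.107
apply F[27]=+10.000 → step 28: x=0.106, v=3.635, θ₁=2.100, ω₁=8.336, θ₂=-0.297, ω₂=-1.998
apply F[28]=+10.000 → step 29: x=0.184, v=4.256, θ₁=2.280, ω₁=9.765, θ₂=-0.335, ω₂=-1.796
apply F[29]=+10.000 → step 30: x=0.277, v=5.097, θ₁=2.495, ω₁=11.876, θ₂=-0.368, ω₂=-1.503
apply F[30]=+10.000 → step 31: x=0.390, v=6.235, θ₁=2.761, ω₁=14.813, θ₂=-0.395, ω₂=-1.296
apply F[31]=+10.000 → step 32: x=0.526, v=7.265, θ₁=3.083, ω₁=16.967, θ₂=-0.426, ω₂=-1.984
apply F[32]=+10.000 → step 33: x=0.674, v=7.309, θ₁=3.415, ω₁=15.868, θ₂=-0.484, ω₂=-3.872
apply F[33]=+10.000 → step 34: x=0.816, v=6.875, θ₁=3.714, ω₁=14.140, θ₂=-0.580, ω₂=-5.667
apply F[34]=+10.000 → step 35: x=0.948, v=6.389, θ₁=3.987, ω₁=13.251, θ₂=-0.708, ω₂=-7.099

Answer: x=0.948, v=6.389, θ₁=3.987, ω₁=13.251, θ₂=-0.708, ω₂=-7.099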